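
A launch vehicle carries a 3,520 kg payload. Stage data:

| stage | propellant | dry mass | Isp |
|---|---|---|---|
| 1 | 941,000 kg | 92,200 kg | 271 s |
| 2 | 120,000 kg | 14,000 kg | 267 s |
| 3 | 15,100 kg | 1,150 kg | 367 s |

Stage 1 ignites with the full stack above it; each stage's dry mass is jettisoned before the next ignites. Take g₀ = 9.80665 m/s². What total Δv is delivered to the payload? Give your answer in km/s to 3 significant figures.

Ignition mass of stage 1 = 941,000+92,200 + 120,000+14,000 + 15,100+1,150 + 3,520 = 1,186,970 kg.
Stage 1: m₀ = 1,186,970 kg, m_f = 1,186,970 − 941,000 = 245,970 kg; Δv = 271×9.80665×ln(4.826) = 2657.6×1.5739 ≈ 4183 m/s.
Stage 2: m₀ = 153,770 kg, m_f = 153,770 − 120,000 = 33,770 kg; Δv = 267×9.80665×ln(4.553) = 2618.4×1.5159 ≈ 3969 m/s.
Stage 3: m₀ = 19,770 kg, m_f = 19,770 − 15,100 = 4,670 kg; Δv = 367×9.80665×ln(4.233) = 3599.0×1.4430 ≈ 5193 m/s.
Total Δv = 4183 + 3969 + 5193 = 13345 m/s.

Δv ≈ 13.3 km/s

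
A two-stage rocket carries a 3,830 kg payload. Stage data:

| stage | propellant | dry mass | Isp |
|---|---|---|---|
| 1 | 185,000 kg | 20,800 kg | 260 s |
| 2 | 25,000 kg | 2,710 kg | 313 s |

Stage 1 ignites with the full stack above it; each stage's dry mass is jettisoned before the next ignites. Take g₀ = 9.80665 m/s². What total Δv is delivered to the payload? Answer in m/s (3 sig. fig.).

Δv ≈ 8680 m/s

Ignition mass of stage 1 = 185,000+20,800 + 25,000+2,710 + 3,830 = 237,340 kg.
Stage 1: m₀ = 237,340 kg, m_f = 237,340 − 185,000 = 52,340 kg; Δv = 260×9.80665×ln(4.535) = 2549.7×1.5117 ≈ 3855 m/s.
Stage 2: m₀ = 31,540 kg, m_f = 31,540 − 25,000 = 6,540 kg; Δv = 313×9.80665×ln(4.823) = 3069.5×1.5733 ≈ 4829 m/s.
Total Δv = 3855 + 4829 = 8684 m/s.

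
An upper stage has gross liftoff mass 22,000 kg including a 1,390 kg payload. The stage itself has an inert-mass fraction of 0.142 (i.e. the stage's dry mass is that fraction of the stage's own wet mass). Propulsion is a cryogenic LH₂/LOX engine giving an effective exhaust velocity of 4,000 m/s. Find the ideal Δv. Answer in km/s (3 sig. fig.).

Stage wet mass = m₀ − payload = 22,000 − 1,390 = 20,610 kg.
Stage dry mass = ε × stage wet mass = 0.142 × 20,610 = 2,926.62 kg.
Burnout mass m_f = stage dry + payload = 2,926.62 + 1,390 = 4,316.62 kg.
Δv = v_e · ln(22,000/4,316.62) = 4000.0 × ln(5.097) = 4000.0 × 1.6286 ≈ 6514 m/s.

Δv ≈ 6.51 km/s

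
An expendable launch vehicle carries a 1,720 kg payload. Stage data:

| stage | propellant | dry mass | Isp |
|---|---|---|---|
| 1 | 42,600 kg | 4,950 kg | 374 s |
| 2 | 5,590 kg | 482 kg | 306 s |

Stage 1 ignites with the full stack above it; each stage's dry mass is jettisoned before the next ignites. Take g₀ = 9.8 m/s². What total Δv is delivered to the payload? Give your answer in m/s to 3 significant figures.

Ignition mass of stage 1 = 42,600+4,950 + 5,590+482 + 1,720 = 55,342 kg.
Stage 1: m₀ = 55,342 kg, m_f = 55,342 − 42,600 = 12,742 kg; Δv = 374×9.8×ln(4.343) = 3665.2×1.4686 ≈ 5383 m/s.
Stage 2: m₀ = 7,792 kg, m_f = 7,792 − 5,590 = 2,202 kg; Δv = 306×9.8×ln(3.539) = 2998.8×1.2637 ≈ 3790 m/s.
Total Δv = 5383 + 3790 = 9173 m/s.

Δv ≈ 9170 m/s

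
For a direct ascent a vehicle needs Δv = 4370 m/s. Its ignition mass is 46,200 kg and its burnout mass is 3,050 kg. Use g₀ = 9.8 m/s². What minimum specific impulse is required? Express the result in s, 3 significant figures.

Isp ≈ 164 s

ln(m₀/m_f) = ln(46200/3050) = ln(15.15) = 2.7178.
v_e = Δv / ln(m₀/m_f) = 4370 / 2.7178 = 1607.9 m/s.
Isp = v_e / g₀ = 1607.9 / 9.8 = 164.1 s.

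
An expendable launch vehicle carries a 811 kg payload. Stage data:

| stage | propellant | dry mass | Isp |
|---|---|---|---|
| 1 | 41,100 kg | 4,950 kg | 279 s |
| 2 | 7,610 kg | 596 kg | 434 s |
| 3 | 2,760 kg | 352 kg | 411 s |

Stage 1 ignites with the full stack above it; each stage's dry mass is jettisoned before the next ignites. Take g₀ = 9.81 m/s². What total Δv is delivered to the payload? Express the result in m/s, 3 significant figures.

Δv ≈ 12500 m/s

Ignition mass of stage 1 = 41,100+4,950 + 7,610+596 + 2,760+352 + 811 = 58,179 kg.
Stage 1: m₀ = 58,179 kg, m_f = 58,179 − 41,100 = 17,079 kg; Δv = 279×9.81×ln(3.406) = 2737.0×1.2257 ≈ 3355 m/s.
Stage 2: m₀ = 12,129 kg, m_f = 12,129 − 7,610 = 4,519 kg; Δv = 434×9.81×ln(2.684) = 4257.5×0.9873 ≈ 4204 m/s.
Stage 3: m₀ = 3,923 kg, m_f = 3,923 − 2,760 = 1,163 kg; Δv = 411×9.81×ln(3.373) = 4031.9×1.2159 ≈ 4902 m/s.
Total Δv = 3355 + 4204 + 4902 = 12461 m/s.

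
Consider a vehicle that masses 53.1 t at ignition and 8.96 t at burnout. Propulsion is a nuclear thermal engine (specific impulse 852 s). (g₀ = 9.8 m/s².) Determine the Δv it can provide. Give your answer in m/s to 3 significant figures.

Δv ≈ 14900 m/s

v_e = Isp · g₀ = 852 × 9.8 = 8349.6 m/s.
By the Tsiolkovsky rocket equation, Δv = v_e · ln(m₀/m_f) = 8349.6 × ln(5.926) = 8349.6 × 1.7794 ≈ 14857.3 m/s.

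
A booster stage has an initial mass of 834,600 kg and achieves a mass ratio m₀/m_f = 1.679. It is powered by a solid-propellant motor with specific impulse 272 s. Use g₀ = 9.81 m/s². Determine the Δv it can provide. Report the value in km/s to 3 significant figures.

Δv ≈ 1.38 km/s

v_e = Isp · g₀ = 272 × 9.81 = 2668.3 m/s.
Δv = v_e · ln(1.679) = 2668.3 × 0.5182 ≈ 1382.7 m/s.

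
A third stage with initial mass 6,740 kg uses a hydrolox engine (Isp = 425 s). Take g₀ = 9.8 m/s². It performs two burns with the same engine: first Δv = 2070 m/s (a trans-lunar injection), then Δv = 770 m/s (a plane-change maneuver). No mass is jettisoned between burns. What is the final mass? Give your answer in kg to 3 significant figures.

v_e = Isp · g₀ = 425 × 9.8 = 4165.0 m/s.
After the first burn: m = 6740 × exp(−2070/4165.0) = 6740 × 0.60835 = 4,100.28 kg.
After the second burn: m = 4,100.28 × exp(−770/4165.0) = 4,100.28 × 0.83121 = 3,408.19 kg.

final mass ≈ 3410 kg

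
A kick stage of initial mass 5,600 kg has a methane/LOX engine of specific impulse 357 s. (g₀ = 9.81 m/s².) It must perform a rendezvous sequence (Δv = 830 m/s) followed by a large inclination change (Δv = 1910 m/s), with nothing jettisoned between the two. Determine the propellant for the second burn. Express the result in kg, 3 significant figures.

propellant for the second burn ≈ 1860 kg

v_e = Isp · g₀ = 357 × 9.81 = 3502.2 m/s.
After the first burn: m = 5600 × exp(−830/3502.2) = 5600 × 0.78899 = 4,418.34 kg.
After the second burn: m = 4,418.34 × exp(−1910/3502.2) = 4,418.34 × 0.57962 = 2,560.96 kg.
Second-burn propellant = 4,418.34 − 2,560.96 = 1,857.38 kg.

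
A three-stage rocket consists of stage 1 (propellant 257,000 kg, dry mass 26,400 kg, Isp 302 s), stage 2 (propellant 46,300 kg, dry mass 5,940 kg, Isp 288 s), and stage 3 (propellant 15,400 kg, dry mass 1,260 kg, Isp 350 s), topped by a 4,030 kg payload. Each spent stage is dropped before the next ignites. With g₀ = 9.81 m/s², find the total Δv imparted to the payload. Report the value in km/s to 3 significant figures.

Δv ≈ 11.3 km/s

Ignition mass of stage 1 = 257,000+26,400 + 46,300+5,940 + 15,400+1,260 + 4,030 = 356,330 kg.
Stage 1: m₀ = 356,330 kg, m_f = 356,330 − 257,000 = 99,330 kg; Δv = 302×9.81×ln(3.587) = 2962.6×1.2774 ≈ 3784 m/s.
Stage 2: m₀ = 72,930 kg, m_f = 72,930 − 46,300 = 26,630 kg; Δv = 288×9.81×ln(2.739) = 2825.3×1.0075 ≈ 2846 m/s.
Stage 3: m₀ = 20,690 kg, m_f = 20,690 − 15,400 = 5,290 kg; Δv = 350×9.81×ln(3.911) = 3433.5×1.3638 ≈ 4683 m/s.
Total Δv = 3784 + 2846 + 4683 = 11313 m/s.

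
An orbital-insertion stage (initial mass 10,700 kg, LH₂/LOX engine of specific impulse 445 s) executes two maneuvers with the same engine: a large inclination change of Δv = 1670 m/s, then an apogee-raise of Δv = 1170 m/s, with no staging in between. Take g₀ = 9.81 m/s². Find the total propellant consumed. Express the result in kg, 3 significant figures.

v_e = Isp · g₀ = 445 × 9.81 = 4365.4 m/s.
After the first burn: m = 10700 × exp(−1670/4365.4) = 10700 × 0.68212 = 7,298.68 kg.
After the second burn: m = 7,298.68 × exp(−1170/4365.4) = 7,298.68 × 0.76490 = 5,582.76 kg.
Total propellant = m₀ − m_final = 10700 − 5,582.76 = 5,117.24 kg.

total propellant consumed ≈ 5120 kg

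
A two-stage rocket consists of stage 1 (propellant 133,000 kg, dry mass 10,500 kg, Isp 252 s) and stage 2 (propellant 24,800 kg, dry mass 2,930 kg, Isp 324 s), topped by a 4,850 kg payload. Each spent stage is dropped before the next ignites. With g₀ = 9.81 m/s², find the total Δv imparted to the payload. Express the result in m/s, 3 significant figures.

Δv ≈ 8030 m/s

Ignition mass of stage 1 = 133,000+10,500 + 24,800+2,930 + 4,850 = 176,080 kg.
Stage 1: m₀ = 176,080 kg, m_f = 176,080 − 133,000 = 43,080 kg; Δv = 252×9.81×ln(4.087) = 2472.1×1.4079 ≈ 3480 m/s.
Stage 2: m₀ = 32,580 kg, m_f = 32,580 − 24,800 = 7,780 kg; Δv = 324×9.81×ln(4.188) = 3178.4×1.4321 ≈ 4552 m/s.
Total Δv = 3480 + 4552 = 8032 m/s.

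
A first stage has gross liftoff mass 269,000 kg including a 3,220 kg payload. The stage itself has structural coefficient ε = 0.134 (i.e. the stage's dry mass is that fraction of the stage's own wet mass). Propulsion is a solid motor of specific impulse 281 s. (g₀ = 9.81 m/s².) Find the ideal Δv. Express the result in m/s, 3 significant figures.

Stage wet mass = m₀ − payload = 269,000 − 3,220 = 265,780 kg.
Stage dry mass = ε × stage wet mass = 0.134 × 265,780 = 35,614.5 kg.
Burnout mass m_f = stage dry + payload = 35,614.5 + 3,220 = 38,834.5 kg.
v_e = Isp · g₀ = 281 × 9.81 = 2756.6 m/s.
Δv = v_e · ln(269,000/38,834.5) = 2756.6 × ln(6.927) = 2756.6 × 1.9354 ≈ 5335 m/s.

Δv ≈ 5340 m/s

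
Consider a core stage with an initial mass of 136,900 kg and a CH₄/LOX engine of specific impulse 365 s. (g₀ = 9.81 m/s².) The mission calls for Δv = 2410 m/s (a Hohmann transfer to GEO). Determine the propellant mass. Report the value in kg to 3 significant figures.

propellant mass ≈ 67100 kg

v_e = Isp · g₀ = 365 × 9.81 = 3580.7 m/s.
m₀/m_f = exp(Δv / v_e) = exp(2410 / 3580.7) = exp(0.6731) = 1.9602.
m_f = 136,900 / 1.9602 = 69,839.8 kg, so propellant = m₀ − m_f = 136,900 − 69,839.8 = 67,060.2 kg.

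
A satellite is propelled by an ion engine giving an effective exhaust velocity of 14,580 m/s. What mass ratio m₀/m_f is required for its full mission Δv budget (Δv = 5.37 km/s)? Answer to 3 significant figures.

m₀/m_f = exp(Δv / v_e) = exp(5370 / 14580.0) = exp(0.3683) = 1.4453.

mass ratio ≈ 1.45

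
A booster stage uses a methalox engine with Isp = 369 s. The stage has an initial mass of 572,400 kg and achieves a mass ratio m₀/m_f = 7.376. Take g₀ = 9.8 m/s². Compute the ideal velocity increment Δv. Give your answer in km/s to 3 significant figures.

v_e = Isp · g₀ = 369 × 9.8 = 3616.2 m/s.
By the Tsiolkovsky rocket equation, Δv = v_e · ln(7.376) = 3616.2 × 1.9982 ≈ 7226.0 m/s.

Δv ≈ 7.23 km/s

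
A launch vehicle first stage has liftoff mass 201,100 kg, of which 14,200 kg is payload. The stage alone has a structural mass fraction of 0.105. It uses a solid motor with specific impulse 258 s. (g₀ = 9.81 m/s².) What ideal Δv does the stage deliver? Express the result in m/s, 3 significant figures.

Δv ≈ 4510 m/s

Stage wet mass = m₀ − payload = 201,100 − 14,200 = 186,900 kg.
Stage dry mass = ε × stage wet mass = 0.105 × 186,900 = 19,624.5 kg.
Burnout mass m_f = stage dry + payload = 19,624.5 + 14,200 = 33,824.5 kg.
v_e = Isp · g₀ = 258 × 9.81 = 2531.0 m/s.
Rocket equation: Δv = v_e · ln(201,100/33,824.5) = 2531.0 × ln(5.945) = 2531.0 × 1.7826 ≈ 4512 m/s.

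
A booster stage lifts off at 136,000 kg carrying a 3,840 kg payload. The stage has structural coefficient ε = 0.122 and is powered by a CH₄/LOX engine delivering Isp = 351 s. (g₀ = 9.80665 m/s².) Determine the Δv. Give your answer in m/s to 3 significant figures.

Stage wet mass = m₀ − payload = 136,000 − 3,840 = 132,160 kg.
Stage dry mass = ε × stage wet mass = 0.122 × 132,160 = 16,123.5 kg.
Burnout mass m_f = stage dry + payload = 16,123.5 + 3,840 = 19,963.5 kg.
v_e = Isp · g₀ = 351 × 9.80665 = 3442.1 m/s.
Δv = v_e · ln(136,000/19,963.5) = 3442.1 × ln(6.812) = 3442.1 × 1.9187 ≈ 6605 m/s.

Δv ≈ 6600 m/s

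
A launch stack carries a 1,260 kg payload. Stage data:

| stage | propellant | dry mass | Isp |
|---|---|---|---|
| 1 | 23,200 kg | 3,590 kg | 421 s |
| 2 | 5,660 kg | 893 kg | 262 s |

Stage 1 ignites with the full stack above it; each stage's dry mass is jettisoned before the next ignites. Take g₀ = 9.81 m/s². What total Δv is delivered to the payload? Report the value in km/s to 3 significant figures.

Ignition mass of stage 1 = 23,200+3,590 + 5,660+893 + 1,260 = 34,603 kg.
Stage 1: m₀ = 34,603 kg, m_f = 34,603 − 23,200 = 11,403 kg; Δv = 421×9.81×ln(3.035) = 4130.0×1.1101 ≈ 4585 m/s.
Stage 2: m₀ = 7,813 kg, m_f = 7,813 − 5,660 = 2,153 kg; Δv = 262×9.81×ln(3.629) = 2570.2×1.2889 ≈ 3313 m/s.
Total Δv = 4585 + 3313 = 7898 m/s.

Δv ≈ 7.90 km/s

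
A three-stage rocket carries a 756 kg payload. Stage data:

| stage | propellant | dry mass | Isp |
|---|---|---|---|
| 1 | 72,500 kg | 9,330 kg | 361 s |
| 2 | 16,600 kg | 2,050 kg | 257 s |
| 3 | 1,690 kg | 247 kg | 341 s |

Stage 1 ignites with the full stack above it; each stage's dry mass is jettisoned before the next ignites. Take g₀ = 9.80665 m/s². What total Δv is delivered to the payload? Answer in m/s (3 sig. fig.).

Δv ≈ 11400 m/s

Ignition mass of stage 1 = 72,500+9,330 + 16,600+2,050 + 1,690+247 + 756 = 103,173 kg.
Stage 1: m₀ = 103,173 kg, m_f = 103,173 − 72,500 = 30,673 kg; Δv = 361×9.80665×ln(3.364) = 3540.2×1.2130 ≈ 4294 m/s.
Stage 2: m₀ = 21,343 kg, m_f = 21,343 − 16,600 = 4,743 kg; Δv = 257×9.80665×ln(4.5) = 2520.3×1.5041 ≈ 3791 m/s.
Stage 3: m₀ = 2,693 kg, m_f = 2,693 − 1,690 = 1,003 kg; Δv = 341×9.80665×ln(2.685) = 3344.1×0.9877 ≈ 3303 m/s.
Total Δv = 4294 + 3791 + 3303 = 11388 m/s.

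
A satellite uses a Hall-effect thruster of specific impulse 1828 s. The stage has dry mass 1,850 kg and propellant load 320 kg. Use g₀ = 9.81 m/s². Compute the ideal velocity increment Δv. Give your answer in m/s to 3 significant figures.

v_e = Isp · g₀ = 1828 × 9.81 = 17932.7 m/s.
m₀ = m_dry + m_prop = 1,850 + 320 = 2,170 kg.
Δv = v_e · ln(m₀/m_f) = 17932.7 × ln(1.173) = 17932.7 × 0.1595 ≈ 2861.0 m/s.

Δv ≈ 2860 m/s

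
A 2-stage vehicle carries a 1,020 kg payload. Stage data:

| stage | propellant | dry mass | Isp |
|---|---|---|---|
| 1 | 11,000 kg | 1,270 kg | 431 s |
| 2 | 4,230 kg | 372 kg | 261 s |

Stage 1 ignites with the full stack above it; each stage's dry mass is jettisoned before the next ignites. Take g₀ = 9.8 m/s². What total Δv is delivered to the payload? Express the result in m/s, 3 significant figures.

Ignition mass of stage 1 = 11,000+1,270 + 4,230+372 + 1,020 = 17,892 kg.
Stage 1: m₀ = 17,892 kg, m_f = 17,892 − 11,000 = 6,892 kg; Δv = 431×9.8×ln(2.596) = 4223.8×0.9540 ≈ 4029 m/s.
Stage 2: m₀ = 5,622 kg, m_f = 5,622 − 4,230 = 1,392 kg; Δv = 261×9.8×ln(4.039) = 2557.8×1.3959 ≈ 3571 m/s.
Total Δv = 4029 + 3571 = 7600 m/s.

Δv ≈ 7600 m/s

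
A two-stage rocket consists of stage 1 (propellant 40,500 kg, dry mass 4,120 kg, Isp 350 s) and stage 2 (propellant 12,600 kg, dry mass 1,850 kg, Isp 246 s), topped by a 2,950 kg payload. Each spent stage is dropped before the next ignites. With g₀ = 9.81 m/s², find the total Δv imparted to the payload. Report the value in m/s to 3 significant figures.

Δv ≈ 6740 m/s

Ignition mass of stage 1 = 40,500+4,120 + 12,600+1,850 + 2,950 = 62,020 kg.
Stage 1: m₀ = 62,020 kg, m_f = 62,020 − 40,500 = 21,520 kg; Δv = 350×9.81×ln(2.882) = 3433.5×1.0585 ≈ 3634 m/s.
Stage 2: m₀ = 17,400 kg, m_f = 17,400 − 12,600 = 4,800 kg; Δv = 246×9.81×ln(3.625) = 2413.3×1.2879 ≈ 3108 m/s.
Total Δv = 3634 + 3108 = 6742 m/s.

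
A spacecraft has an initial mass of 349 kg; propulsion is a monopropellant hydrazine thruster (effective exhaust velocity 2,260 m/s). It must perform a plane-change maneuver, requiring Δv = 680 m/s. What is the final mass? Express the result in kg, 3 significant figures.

final mass ≈ 258 kg

Rocket equation: m₀/m_f = exp(Δv / v_e) = exp(680 / 2260.0) = exp(0.3009) = 1.3511.
m_f = m₀ / 1.3511 = 349 / 1.3511 = 258.308 kg.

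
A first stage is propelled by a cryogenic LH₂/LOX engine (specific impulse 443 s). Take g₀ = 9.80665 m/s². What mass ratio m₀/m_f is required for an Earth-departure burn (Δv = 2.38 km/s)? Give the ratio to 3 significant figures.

v_e = Isp · g₀ = 443 × 9.80665 = 4344.3 m/s.
m₀/m_f = exp(Δv / v_e) = exp(2380 / 4344.3) = exp(0.5478) = 1.7295.

mass ratio ≈ 1.73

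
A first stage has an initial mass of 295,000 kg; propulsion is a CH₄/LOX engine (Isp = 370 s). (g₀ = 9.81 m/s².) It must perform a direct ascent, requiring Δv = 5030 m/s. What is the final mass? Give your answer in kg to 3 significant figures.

final mass ≈ 73800 kg

v_e = Isp · g₀ = 370 × 9.81 = 3629.7 m/s.
m₀/m_f = exp(Δv / v_e) = exp(5030 / 3629.7) = exp(1.3858) = 3.9980.
m_f = m₀ / 3.9980 = 295,000 / 3.9980 = 73,786.9 kg.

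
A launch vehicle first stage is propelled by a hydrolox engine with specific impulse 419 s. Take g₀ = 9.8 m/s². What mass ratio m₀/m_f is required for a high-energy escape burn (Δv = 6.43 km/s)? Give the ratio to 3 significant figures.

v_e = Isp · g₀ = 419 × 9.8 = 4106.2 m/s.
Rocket equation: m₀/m_f = exp(Δv / v_e) = exp(6430 / 4106.2) = exp(1.5659) = 4.7871.

mass ratio ≈ 4.79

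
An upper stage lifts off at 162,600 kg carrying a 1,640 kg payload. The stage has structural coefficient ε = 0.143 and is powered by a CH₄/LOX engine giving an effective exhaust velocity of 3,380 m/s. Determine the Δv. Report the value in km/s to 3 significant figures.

Stage wet mass = m₀ − payload = 162,600 − 1,640 = 160,960 kg.
Stage dry mass = ε × stage wet mass = 0.143 × 160,960 = 23,017.3 kg.
Burnout mass m_f = stage dry + payload = 23,017.3 + 1,640 = 24,657.3 kg.
Rocket equation: Δv = v_e · ln(162,600/24,657.3) = 3380.0 × ln(6.594) = 3380.0 × 1.8862 ≈ 6375 m/s.

Δv ≈ 6.38 km/s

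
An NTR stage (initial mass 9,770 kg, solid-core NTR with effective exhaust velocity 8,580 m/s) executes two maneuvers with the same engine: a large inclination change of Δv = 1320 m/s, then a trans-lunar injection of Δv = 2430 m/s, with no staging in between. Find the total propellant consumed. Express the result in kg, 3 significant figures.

total propellant consumed ≈ 3460 kg

After the first burn: m = 9770 × exp(−1320/8580.0) = 9770 × 0.85740 = 8,376.8 kg.
After the second burn: m = 8,376.8 × exp(−2430/8580.0) = 8,376.8 × 0.75336 = 6,310.75 kg.
Total propellant = m₀ − m_final = 9770 − 6,310.75 = 3,459.25 kg.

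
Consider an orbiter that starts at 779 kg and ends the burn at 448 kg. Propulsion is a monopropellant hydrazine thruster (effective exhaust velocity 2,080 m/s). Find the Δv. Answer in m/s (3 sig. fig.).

Δv ≈ 1150 m/s

By the Tsiolkovsky rocket equation, Δv = v_e · ln(m₀/m_f) = 2080.0 × ln(1.739) = 2080.0 × 0.5532 ≈ 1150.7 m/s.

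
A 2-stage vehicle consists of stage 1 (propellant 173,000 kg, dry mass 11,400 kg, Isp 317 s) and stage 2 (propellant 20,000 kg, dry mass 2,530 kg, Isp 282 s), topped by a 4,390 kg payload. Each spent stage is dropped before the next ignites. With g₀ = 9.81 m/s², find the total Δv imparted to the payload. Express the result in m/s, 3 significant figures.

Ignition mass of stage 1 = 173,000+11,400 + 20,000+2,530 + 4,390 = 211,320 kg.
Stage 1: m₀ = 211,320 kg, m_f = 211,320 − 173,000 = 38,320 kg; Δv = 317×9.81×ln(5.515) = 3109.8×1.7074 ≈ 5310 m/s.
Stage 2: m₀ = 26,920 kg, m_f = 26,920 − 20,000 = 6,920 kg; Δv = 282×9.81×ln(3.89) = 2766.4×1.3585 ≈ 3758 m/s.
Total Δv = 5310 + 3758 = 9068 m/s.

Δv ≈ 9070 m/s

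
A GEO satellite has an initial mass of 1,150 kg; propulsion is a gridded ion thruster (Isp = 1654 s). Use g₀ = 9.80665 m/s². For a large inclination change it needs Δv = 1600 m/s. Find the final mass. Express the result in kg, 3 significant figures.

v_e = Isp · g₀ = 1654 × 9.80665 = 16220.2 m/s.
m₀/m_f = exp(Δv / v_e) = exp(1600 / 16220.2) = exp(0.0986) = 1.1037.
m_f = m₀ / 1.1037 = 1,150 / 1.1037 = 1,041.95 kg.

final mass ≈ 1040 kg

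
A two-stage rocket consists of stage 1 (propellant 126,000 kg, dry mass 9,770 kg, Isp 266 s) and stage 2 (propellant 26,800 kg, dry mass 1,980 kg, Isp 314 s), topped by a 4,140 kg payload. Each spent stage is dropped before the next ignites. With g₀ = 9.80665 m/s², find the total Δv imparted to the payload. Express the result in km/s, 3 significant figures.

Ignition mass of stage 1 = 126,000+9,770 + 26,800+1,980 + 4,140 = 168,690 kg.
Stage 1: m₀ = 168,690 kg, m_f = 168,690 − 126,000 = 42,690 kg; Δv = 266×9.80665×ln(3.952) = 2608.6×1.3741 ≈ 3584 m/s.
Stage 2: m₀ = 32,920 kg, m_f = 32,920 − 26,800 = 6,120 kg; Δv = 314×9.80665×ln(5.379) = 3079.3×1.6825 ≈ 5181 m/s.
Total Δv = 3584 + 5181 = 8765 m/s.

Δv ≈ 8.77 km/s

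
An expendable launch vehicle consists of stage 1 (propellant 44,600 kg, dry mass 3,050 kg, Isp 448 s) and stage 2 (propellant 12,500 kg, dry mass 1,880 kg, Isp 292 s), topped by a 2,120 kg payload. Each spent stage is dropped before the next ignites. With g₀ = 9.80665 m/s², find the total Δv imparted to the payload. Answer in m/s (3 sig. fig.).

Ignition mass of stage 1 = 44,600+3,050 + 12,500+1,880 + 2,120 = 64,150 kg.
Stage 1: m₀ = 64,150 kg, m_f = 64,150 − 44,600 = 19,550 kg; Δv = 448×9.80665×ln(3.281) = 4393.4×1.1882 ≈ 5220 m/s.
Stage 2: m₀ = 16,500 kg, m_f = 16,500 − 12,500 = 4,000 kg; Δv = 292×9.80665×ln(4.125) = 2863.5×1.4171 ≈ 4058 m/s.
Total Δv = 5220 + 4058 = 9278 m/s.

Δv ≈ 9280 m/s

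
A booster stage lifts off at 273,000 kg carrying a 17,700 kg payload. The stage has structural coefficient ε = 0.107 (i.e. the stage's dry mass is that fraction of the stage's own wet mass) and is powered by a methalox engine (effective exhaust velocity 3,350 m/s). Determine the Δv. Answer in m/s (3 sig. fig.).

Δv ≈ 6040 m/s

Stage wet mass = m₀ − payload = 273,000 − 17,700 = 255,300 kg.
Stage dry mass = ε × stage wet mass = 0.107 × 255,300 = 27,317.1 kg.
Burnout mass m_f = stage dry + payload = 27,317.1 + 17,700 = 45,017.1 kg.
Δv = v_e · ln(273,000/45,017.1) = 3350.0 × ln(6.064) = 3350.0 × 1.8024 ≈ 6038 m/s.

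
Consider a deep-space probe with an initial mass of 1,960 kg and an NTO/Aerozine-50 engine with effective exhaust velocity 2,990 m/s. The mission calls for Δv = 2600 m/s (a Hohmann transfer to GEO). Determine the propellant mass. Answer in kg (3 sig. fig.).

propellant mass ≈ 1140 kg

m₀/m_f = exp(Δv / v_e) = exp(2600 / 2990.0) = exp(0.8696) = 2.3859.
m_f = 1,960 / 2.3859 = 821.493 kg, so propellant = m₀ − m_f = 1,960 − 821.493 = 1,138.507 kg.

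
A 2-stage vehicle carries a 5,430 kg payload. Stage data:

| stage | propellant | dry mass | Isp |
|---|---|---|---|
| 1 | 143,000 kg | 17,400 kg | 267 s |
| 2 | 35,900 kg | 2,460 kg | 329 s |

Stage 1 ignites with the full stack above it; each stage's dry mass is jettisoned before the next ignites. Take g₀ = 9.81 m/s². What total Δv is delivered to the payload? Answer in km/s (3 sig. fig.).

Δv ≈ 8.69 km/s

Ignition mass of stage 1 = 143,000+17,400 + 35,900+2,460 + 5,430 = 204,190 kg.
Stage 1: m₀ = 204,190 kg, m_f = 204,190 − 143,000 = 61,190 kg; Δv = 267×9.81×ln(3.337) = 2619.3×1.2051 ≈ 3156 m/s.
Stage 2: m₀ = 43,790 kg, m_f = 43,790 − 35,900 = 7,890 kg; Δv = 329×9.81×ln(5.55) = 3227.5×1.7138 ≈ 5531 m/s.
Total Δv = 3156 + 5531 = 8687 m/s.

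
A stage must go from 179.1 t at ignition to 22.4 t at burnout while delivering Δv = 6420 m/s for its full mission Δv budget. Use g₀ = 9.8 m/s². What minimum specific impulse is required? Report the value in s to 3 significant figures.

Isp ≈ 315 s

ln(m₀/m_f) = ln(179100/22400) = ln(7.996) = 2.0789.
v_e = Δv / ln(m₀/m_f) = 6420 / 2.0789 = 3088.2 m/s.
Isp = v_e / g₀ = 3088.2 / 9.8 = 315.1 s.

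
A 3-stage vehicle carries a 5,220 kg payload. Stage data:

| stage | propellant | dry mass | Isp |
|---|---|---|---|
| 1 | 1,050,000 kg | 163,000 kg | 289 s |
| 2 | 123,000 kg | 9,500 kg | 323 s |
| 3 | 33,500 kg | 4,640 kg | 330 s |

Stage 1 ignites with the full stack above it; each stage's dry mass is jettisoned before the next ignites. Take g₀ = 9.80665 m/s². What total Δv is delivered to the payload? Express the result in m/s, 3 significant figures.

Δv ≈ 12600 m/s

Ignition mass of stage 1 = 1,050,000+163,000 + 123,000+9,500 + 33,500+4,640 + 5,220 = 1,388,860 kg.
Stage 1: m₀ = 1,388,860 kg, m_f = 1,388,860 − 1,050,000 = 338,860 kg; Δv = 289×9.80665×ln(4.099) = 2834.1×1.4107 ≈ 3998 m/s.
Stage 2: m₀ = 175,860 kg, m_f = 175,860 − 123,000 = 52,860 kg; Δv = 323×9.80665×ln(3.327) = 3167.5×1.2020 ≈ 3808 m/s.
Stage 3: m₀ = 43,360 kg, m_f = 43,360 − 33,500 = 9,860 kg; Δv = 330×9.80665×ln(4.398) = 3236.2×1.4811 ≈ 4793 m/s.
Total Δv = 3998 + 3808 + 4793 = 12599 m/s.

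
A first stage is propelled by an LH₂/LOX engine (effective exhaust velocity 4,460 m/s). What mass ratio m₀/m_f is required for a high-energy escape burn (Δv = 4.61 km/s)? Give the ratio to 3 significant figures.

m₀/m_f = exp(Δv / v_e) = exp(4610 / 4460.0) = exp(1.0336) = 2.8113.

mass ratio ≈ 2.81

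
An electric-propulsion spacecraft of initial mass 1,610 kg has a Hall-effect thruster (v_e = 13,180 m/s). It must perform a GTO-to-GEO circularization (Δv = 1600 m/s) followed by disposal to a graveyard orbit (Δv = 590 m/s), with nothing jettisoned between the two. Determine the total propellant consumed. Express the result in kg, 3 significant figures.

After the first burn: m = 1610 × exp(−1600/13180.0) = 1610 × 0.88568 = 1,425.94 kg.
After the second burn: m = 1,425.94 × exp(−590/13180.0) = 1,425.94 × 0.95622 = 1,363.51 kg.
Total propellant = m₀ − m_final = 1610 − 1,363.51 = 246.49 kg.

total propellant consumed ≈ 246 kg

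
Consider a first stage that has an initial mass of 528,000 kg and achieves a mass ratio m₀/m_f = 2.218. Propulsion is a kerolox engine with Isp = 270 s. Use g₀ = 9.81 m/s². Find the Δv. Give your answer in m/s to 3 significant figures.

v_e = Isp · g₀ = 270 × 9.81 = 2648.7 m/s.
Using Δv = v_e ln(m₀/m_f): Δv = v_e · ln(2.218) = 2648.7 × 0.7966 ≈ 2110.0 m/s.

Δv ≈ 2110 m/s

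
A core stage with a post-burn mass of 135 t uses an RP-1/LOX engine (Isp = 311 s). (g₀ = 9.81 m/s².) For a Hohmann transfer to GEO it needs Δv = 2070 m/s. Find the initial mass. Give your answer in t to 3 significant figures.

v_e = Isp · g₀ = 311 × 9.81 = 3050.9 m/s.
m₀/m_f = exp(Δv / v_e) = exp(2070 / 3050.9) = exp(0.6785) = 1.9709.
m₀ = m_f × 1.9709 = 135 × 1.9709 = 266.072 t.

initial mass ≈ 266 t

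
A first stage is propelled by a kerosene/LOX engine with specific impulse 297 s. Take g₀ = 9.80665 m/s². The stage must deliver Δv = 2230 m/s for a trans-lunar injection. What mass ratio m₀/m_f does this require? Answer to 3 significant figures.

v_e = Isp · g₀ = 297 × 9.80665 = 2912.6 m/s.
m₀/m_f = exp(Δv / v_e) = exp(2230 / 2912.6) = exp(0.7656) = 2.1504.

mass ratio ≈ 2.15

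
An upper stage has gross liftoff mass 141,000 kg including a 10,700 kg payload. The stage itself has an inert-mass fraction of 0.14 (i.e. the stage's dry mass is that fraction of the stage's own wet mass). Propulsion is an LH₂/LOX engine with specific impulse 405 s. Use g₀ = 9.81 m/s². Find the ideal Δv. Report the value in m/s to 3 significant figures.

Stage wet mass = m₀ − payload = 141,000 − 10,700 = 130,300 kg.
Stage dry mass = ε × stage wet mass = 0.14 × 130,300 = 18,242 kg.
Burnout mass m_f = stage dry + payload = 18,242 + 10,700 = 28,942 kg.
v_e = Isp · g₀ = 405 × 9.81 = 3973.1 m/s.
From the ideal rocket equation, Δv = v_e · ln(141,000/28,942) = 3973.1 × ln(4.872) = 3973.1 × 1.5835 ≈ 6291 m/s.

Δv ≈ 6290 m/s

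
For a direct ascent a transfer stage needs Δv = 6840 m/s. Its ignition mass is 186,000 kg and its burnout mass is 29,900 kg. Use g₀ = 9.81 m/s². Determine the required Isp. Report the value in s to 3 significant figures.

Isp ≈ 381 s

ln(m₀/m_f) = ln(186000/29900) = ln(6.221) = 1.8279.
Using Δv = v_e ln(m₀/m_f): v_e = Δv / ln(m₀/m_f) = 6840 / 1.8279 = 3742.0 m/s.
Isp = v_e / g₀ = 3742.0 / 9.81 = 381.4 s.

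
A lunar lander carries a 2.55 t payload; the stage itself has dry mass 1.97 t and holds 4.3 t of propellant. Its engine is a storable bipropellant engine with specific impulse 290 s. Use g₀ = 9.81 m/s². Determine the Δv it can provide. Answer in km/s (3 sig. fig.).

v_e = Isp · g₀ = 290 × 9.81 = 2844.9 m/s.
m₀ = payload + dry + propellant = 2.55 + 1.97 + 4.3 = 8.82 t.
m_f = payload + dry = 2.55 + 1.97 = 4.52 t.
Δv = v_e · ln(m₀/m_f) = 2844.9 × ln(1.951) = 2844.9 × 0.6685 ≈ 1901.8 m/s.

Δv ≈ 1.90 km/s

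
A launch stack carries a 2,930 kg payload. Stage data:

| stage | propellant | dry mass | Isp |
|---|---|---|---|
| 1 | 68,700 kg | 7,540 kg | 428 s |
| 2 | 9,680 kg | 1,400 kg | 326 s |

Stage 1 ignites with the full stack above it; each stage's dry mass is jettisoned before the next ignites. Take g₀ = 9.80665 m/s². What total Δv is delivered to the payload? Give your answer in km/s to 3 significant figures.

Δv ≈ 9.77 km/s

Ignition mass of stage 1 = 68,700+7,540 + 9,680+1,400 + 2,930 = 90,250 kg.
Stage 1: m₀ = 90,250 kg, m_f = 90,250 − 68,700 = 21,550 kg; Δv = 428×9.80665×ln(4.188) = 4197.2×1.4322 ≈ 6011 m/s.
Stage 2: m₀ = 14,010 kg, m_f = 14,010 − 9,680 = 4,330 kg; Δv = 326×9.80665×ln(3.236) = 3197.0×1.1742 ≈ 3754 m/s.
Total Δv = 6011 + 3754 = 9765 m/s.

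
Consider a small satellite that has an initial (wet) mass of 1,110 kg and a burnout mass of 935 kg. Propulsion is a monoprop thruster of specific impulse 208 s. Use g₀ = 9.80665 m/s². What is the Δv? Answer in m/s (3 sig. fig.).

Δv ≈ 350 m/s

v_e = Isp · g₀ = 208 × 9.80665 = 2039.8 m/s.
Δv = v_e · ln(m₀/m_f) = 2039.8 × ln(1.187) = 2039.8 × 0.1716 ≈ 350.0 m/s.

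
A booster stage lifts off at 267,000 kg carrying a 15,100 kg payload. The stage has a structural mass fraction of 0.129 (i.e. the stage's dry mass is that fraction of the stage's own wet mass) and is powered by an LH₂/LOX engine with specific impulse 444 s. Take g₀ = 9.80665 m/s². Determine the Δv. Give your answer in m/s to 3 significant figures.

Stage wet mass = m₀ − payload = 267,000 − 15,100 = 251,900 kg.
Stage dry mass = ε × stage wet mass = 0.129 × 251,900 = 32,495.1 kg.
Burnout mass m_f = stage dry + payload = 32,495.1 + 15,100 = 47,595.1 kg.
v_e = Isp · g₀ = 444 × 9.80665 = 4354.2 m/s.
By the Tsiolkovsky rocket equation, Δv = v_e · ln(267,000/47,595.1) = 4354.2 × ln(5.61) = 4354.2 × 1.7245 ≈ 7509 m/s.

Δv ≈ 7510 m/s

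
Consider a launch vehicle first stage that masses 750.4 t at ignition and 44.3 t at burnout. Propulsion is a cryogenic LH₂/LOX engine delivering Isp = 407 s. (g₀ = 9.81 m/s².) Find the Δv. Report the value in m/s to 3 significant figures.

Δv ≈ 11300 m/s

v_e = Isp · g₀ = 407 × 9.81 = 3992.7 m/s.
From the ideal rocket equation, Δv = v_e · ln(m₀/m_f) = 3992.7 × ln(16.94) = 3992.7 × 2.8296 ≈ 11297.7 m/s.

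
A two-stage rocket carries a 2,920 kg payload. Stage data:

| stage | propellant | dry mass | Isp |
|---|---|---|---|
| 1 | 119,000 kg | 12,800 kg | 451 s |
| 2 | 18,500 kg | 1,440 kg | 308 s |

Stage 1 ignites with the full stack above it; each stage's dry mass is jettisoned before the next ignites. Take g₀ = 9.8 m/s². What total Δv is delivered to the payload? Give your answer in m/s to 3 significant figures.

Ignition mass of stage 1 = 119,000+12,800 + 18,500+1,440 + 2,920 = 154,660 kg.
Stage 1: m₀ = 154,660 kg, m_f = 154,660 − 119,000 = 35,660 kg; Δv = 451×9.8×ln(4.337) = 4419.8×1.4672 ≈ 6485 m/s.
Stage 2: m₀ = 22,860 kg, m_f = 22,860 − 18,500 = 4,360 kg; Δv = 308×9.8×ln(5.243) = 3018.4×1.6569 ≈ 5001 m/s.
Total Δv = 6485 + 5001 = 11486 m/s.

Δv ≈ 11500 m/s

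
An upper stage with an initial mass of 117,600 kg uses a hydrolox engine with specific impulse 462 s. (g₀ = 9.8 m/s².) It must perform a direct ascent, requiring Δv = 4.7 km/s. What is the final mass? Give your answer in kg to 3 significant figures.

final mass ≈ 41600 kg

v_e = Isp · g₀ = 462 × 9.8 = 4527.6 m/s.
Rocket equation: m₀/m_f = exp(Δv / v_e) = exp(4700 / 4527.6) = exp(1.0381) = 2.8238.
m_f = m₀ / 2.8238 = 117,600 / 2.8238 = 41,646 kg.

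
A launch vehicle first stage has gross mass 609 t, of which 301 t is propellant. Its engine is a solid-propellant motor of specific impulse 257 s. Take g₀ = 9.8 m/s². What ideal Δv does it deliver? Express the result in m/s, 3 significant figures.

Δv ≈ 1720 m/s

v_e = Isp · g₀ = 257 × 9.8 = 2518.6 m/s.
m_f = m₀ − m_prop = 609 − 301 = 308 t.
By the Tsiolkovsky rocket equation, Δv = v_e · ln(m₀/m_f) = 2518.6 × ln(1.977) = 2518.6 × 0.6817 ≈ 1717.0 m/s.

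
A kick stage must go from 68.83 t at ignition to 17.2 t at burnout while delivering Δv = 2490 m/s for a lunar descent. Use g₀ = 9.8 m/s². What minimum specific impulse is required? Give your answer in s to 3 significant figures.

Isp ≈ 183 s

ln(m₀/m_f) = ln(68830/17200) = ln(4.002) = 1.3867.
Using Δv = v_e ln(m₀/m_f): v_e = Δv / ln(m₀/m_f) = 2490 / 1.3867 = 1795.6 m/s.
Isp = v_e / g₀ = 1795.6 / 9.8 = 183.2 s.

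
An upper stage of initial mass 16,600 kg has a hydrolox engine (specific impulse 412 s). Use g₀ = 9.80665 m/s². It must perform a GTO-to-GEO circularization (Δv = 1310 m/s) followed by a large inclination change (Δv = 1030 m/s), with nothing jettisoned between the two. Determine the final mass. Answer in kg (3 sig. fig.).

v_e = Isp · g₀ = 412 × 9.80665 = 4040.3 m/s.
After the first burn: m = 16600 × exp(−1310/4040.3) = 16600 × 0.72308 = 12,003.1 kg.
After the second burn: m = 12,003.1 × exp(−1030/4040.3) = 12,003.1 × 0.77497 = 9,302.04 kg.

final mass ≈ 9300 kg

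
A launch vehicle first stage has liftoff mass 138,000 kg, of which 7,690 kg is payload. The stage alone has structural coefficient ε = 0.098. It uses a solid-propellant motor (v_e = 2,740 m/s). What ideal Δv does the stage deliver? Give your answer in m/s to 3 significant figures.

Δv ≈ 5230 m/s

Stage wet mass = m₀ − payload = 138,000 − 7,690 = 130,310 kg.
Stage dry mass = ε × stage wet mass = 0.098 × 130,310 = 12,770.4 kg.
Burnout mass m_f = stage dry + payload = 12,770.4 + 7,690 = 20,460.4 kg.
Using Δv = v_e ln(m₀/m_f): Δv = v_e · ln(138,000/20,460.4) = 2740.0 × ln(6.745) = 2740.0 × 1.9088 ≈ 5230 m/s.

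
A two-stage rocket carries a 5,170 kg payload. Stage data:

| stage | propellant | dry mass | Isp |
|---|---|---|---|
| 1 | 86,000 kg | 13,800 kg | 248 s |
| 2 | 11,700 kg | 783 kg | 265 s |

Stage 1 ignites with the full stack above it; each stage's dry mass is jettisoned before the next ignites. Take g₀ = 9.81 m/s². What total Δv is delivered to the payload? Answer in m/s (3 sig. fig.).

Ignition mass of stage 1 = 86,000+13,800 + 11,700+783 + 5,170 = 117,453 kg.
Stage 1: m₀ = 117,453 kg, m_f = 117,453 − 86,000 = 31,453 kg; Δv = 248×9.81×ln(3.734) = 2432.9×1.3175 ≈ 3205 m/s.
Stage 2: m₀ = 17,653 kg, m_f = 17,653 − 11,700 = 5,953 kg; Δv = 265×9.81×ln(2.965) = 2599.7×1.0870 ≈ 2826 m/s.
Total Δv = 3205 + 2826 = 6031 m/s.

Δv ≈ 6030 m/s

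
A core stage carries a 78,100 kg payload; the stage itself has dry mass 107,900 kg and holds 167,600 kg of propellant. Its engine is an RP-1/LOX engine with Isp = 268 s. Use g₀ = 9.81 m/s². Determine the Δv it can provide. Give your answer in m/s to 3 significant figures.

Δv ≈ 1690 m/s

v_e = Isp · g₀ = 268 × 9.81 = 2629.1 m/s.
m₀ = payload + dry + propellant = 78,100 + 107,900 + 167,600 = 353,600 kg.
m_f = payload + dry = 78,100 + 107,900 = 186,000 kg.
Δv = v_e · ln(m₀/m_f) = 2629.1 × ln(1.901) = 2629.1 × 0.6424 ≈ 1689.0 m/s.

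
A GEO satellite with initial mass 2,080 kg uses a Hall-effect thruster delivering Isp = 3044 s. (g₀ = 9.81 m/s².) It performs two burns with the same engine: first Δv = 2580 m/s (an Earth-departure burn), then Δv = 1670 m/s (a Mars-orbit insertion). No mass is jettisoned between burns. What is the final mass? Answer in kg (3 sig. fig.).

v_e = Isp · g₀ = 3044 × 9.81 = 29861.6 m/s.
After the first burn: m = 2080 × exp(−2580/29861.6) = 2080 × 0.91723 = 1,907.84 kg.
After the second burn: m = 1,907.84 × exp(−1670/29861.6) = 1,907.84 × 0.94561 = 1,804.07 kg.

final mass ≈ 1800 kg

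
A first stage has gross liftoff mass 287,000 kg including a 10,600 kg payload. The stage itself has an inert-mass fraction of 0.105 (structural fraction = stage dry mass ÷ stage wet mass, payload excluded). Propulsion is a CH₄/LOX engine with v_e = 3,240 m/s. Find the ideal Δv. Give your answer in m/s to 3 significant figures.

Δv ≈ 6420 m/s

Stage wet mass = m₀ − payload = 287,000 − 10,600 = 276,400 kg.
Stage dry mass = ε × stage wet mass = 0.105 × 276,400 = 29,022 kg.
Burnout mass m_f = stage dry + payload = 29,022 + 10,600 = 39,622 kg.
By the Tsiolkovsky rocket equation, Δv = v_e · ln(287,000/39,622) = 3240.0 × ln(7.243) = 3240.0 × 1.9801 ≈ 6416 m/s.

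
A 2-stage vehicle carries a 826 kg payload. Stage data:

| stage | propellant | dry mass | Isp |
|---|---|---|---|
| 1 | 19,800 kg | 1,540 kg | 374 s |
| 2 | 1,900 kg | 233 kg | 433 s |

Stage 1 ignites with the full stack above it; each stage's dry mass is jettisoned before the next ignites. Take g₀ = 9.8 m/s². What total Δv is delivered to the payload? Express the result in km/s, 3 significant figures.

Δv ≈ 10.5 km/s

Ignition mass of stage 1 = 19,800+1,540 + 1,900+233 + 826 = 24,299 kg.
Stage 1: m₀ = 24,299 kg, m_f = 24,299 − 19,800 = 4,499 kg; Δv = 374×9.8×ln(5.401) = 3665.2×1.6866 ≈ 6182 m/s.
Stage 2: m₀ = 2,959 kg, m_f = 2,959 − 1,900 = 1,059 kg; Δv = 433×9.8×ln(2.794) = 4243.4×1.0275 ≈ 4360 m/s.
Total Δv = 6182 + 4360 = 10542 m/s.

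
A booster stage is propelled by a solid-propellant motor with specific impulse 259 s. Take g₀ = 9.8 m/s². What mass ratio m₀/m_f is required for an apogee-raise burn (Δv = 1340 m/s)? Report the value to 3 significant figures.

v_e = Isp · g₀ = 259 × 9.8 = 2538.2 m/s.
Using Δv = v_e ln(m₀/m_f): m₀/m_f = exp(Δv / v_e) = exp(1340 / 2538.2) = exp(0.5279) = 1.6954.

mass ratio ≈ 1.70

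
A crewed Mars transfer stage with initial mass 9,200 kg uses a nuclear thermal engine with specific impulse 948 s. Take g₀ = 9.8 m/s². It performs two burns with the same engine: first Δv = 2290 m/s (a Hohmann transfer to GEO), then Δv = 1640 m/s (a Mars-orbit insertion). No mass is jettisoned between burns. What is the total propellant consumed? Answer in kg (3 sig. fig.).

total propellant consumed ≈ 3170 kg

v_e = Isp · g₀ = 948 × 9.8 = 9290.4 m/s.
After the first burn: m = 9200 × exp(−2290/9290.4) = 9200 × 0.78154 = 7,190.17 kg.
After the second burn: m = 7,190.17 × exp(−1640/9290.4) = 7,190.17 × 0.83818 = 6,026.66 kg.
Total propellant = m₀ − m_final = 9200 − 6,026.66 = 3,173.34 kg.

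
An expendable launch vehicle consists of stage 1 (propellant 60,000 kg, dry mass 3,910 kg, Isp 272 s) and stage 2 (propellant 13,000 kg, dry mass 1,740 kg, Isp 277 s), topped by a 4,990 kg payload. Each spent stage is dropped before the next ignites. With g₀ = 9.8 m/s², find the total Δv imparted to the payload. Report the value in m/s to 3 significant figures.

Δv ≈ 6290 m/s

Ignition mass of stage 1 = 60,000+3,910 + 13,000+1,740 + 4,990 = 83,640 kg.
Stage 1: m₀ = 83,640 kg, m_f = 83,640 − 60,000 = 23,640 kg; Δv = 272×9.8×ln(3.538) = 2665.6×1.2636 ≈ 3368 m/s.
Stage 2: m₀ = 19,730 kg, m_f = 19,730 − 13,000 = 6,730 kg; Δv = 277×9.8×ln(2.932) = 2714.6×1.0756 ≈ 2920 m/s.
Total Δv = 3368 + 2920 = 6288 m/s.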